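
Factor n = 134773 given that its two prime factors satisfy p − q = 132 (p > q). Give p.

Since p = q + 132, we have 134773 = q(q + 132), so q² + 132q − 134773 = 0.
Discriminant: 132² + 4·134773 = 17424 + 539092 = 556516; √556516 = 746.
q = (−132 + 746)/2 = 307, and p = q + 132 = 439.
Check: 307 · 439 = 134773.

439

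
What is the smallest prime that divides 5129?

23

5129 is odd.
Digit sum 17, not divisible by 3.
Ends in 9: not divisible by 5.
7: 5129 = 7·732 + 5
11: 5129 = 11·466 + 3
13: 5129 = 13·394 + 7
17: 5129 = 17·301 + 12
19: 5129 = 19·269 + 18
23: 5129 = 23·223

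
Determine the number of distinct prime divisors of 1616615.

1616615 = 5 · 323323
323323 = 7 · 46189
46189 = 11 · 4199
4199 = 13 · 323
323 = 17 · 19
1616615 = 5 · 7 · 11 · 13 · 17 · 19, which has 6 distinct prime factors.

6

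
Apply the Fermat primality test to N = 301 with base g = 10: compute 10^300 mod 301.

78

10^1 ≡ 10 (mod 301)
10^2 ≡ 10^2 = 100 ≡ 100 (mod 301)
10^4 ≡ 100^2 = 10000 ≡ 67 (mod 301)
10^8 ≡ 67^2 = 4489 ≡ 275 (mod 301)
10^16 ≡ 275^2 = 75625 ≡ 74 (mod 301)
10^32 ≡ 74^2 = 5476 ≡ 58 (mod 301)
10^64 ≡ 58^2 = 3364 ≡ 53 (mod 301)
10^128 ≡ 53^2 = 2809 ≡ 100 (mod 301)
10^256 ≡ 100^2 = 10000 ≡ 67 (mod 301)
300 = 256 + 32 + 8 + 4 in binary powers of 2.
So 10^300 ≡ 67 · 58 · 275 · 67 ≡ 78 (mod 301).
Since 78 ≠ 1, base 10 is a Fermat witness: 301 is composite.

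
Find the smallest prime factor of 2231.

23

2231 is odd.
Digit sum 8, not divisible by 3.
Ends in 1: not divisible by 5.
7: 2231 = 7·318 + 5
11: 2231 = 11·202 + 9
13: 2231 = 13·171 + 8
17: 2231 = 17·131 + 4
19: 2231 = 19·117 + 8
23: 2231 = 23·97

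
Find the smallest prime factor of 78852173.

97

78852173 is odd.
Digit sum 41, not divisible by 3.
Ends in 3: not divisible by 5.
7: 78852173 = 7·11264596 + 1
11: 78852173 = 11·7168379 + 4
13: 78852173 = 13·6065551 + 10
17: 78852173 = 17·4638363 + 2
19: 78852173 = 19·4150114 + 7
23: 78852173 = 23·3428355 + 8
29: 78852173 = 29·2719040 + 13
31: 78852173 = 31·2543618 + 15
37: 78852173 = 37·2131139 + 30
41: 78852173 = 41·1923223 + 30
43: 78852173 = 43·1833771 + 20
47: 78852173 = 47·1677705 + 38
53: 78852173 = 53·1487776 + 45
59: 78852173 = 59·1336477 + 30
61: 78852173 = 61·1292658 + 35
67: 78852173 = 67·1176898 + 7
71: 78852173 = 71·1110593 + 70
73: 78852173 = 73·1080166 + 55
79: 78852173 = 79·998128 + 61
83: 78852173 = 83·950026 + 15
89: 78852173 = 89·885979 + 42
97: 78852173 = 97·812909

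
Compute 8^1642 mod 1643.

8^1 ≡ 8 (mod 1643)
8^2 ≡ 8^2 = 64 ≡ 64 (mod 1643)
8^4 ≡ 64^2 = 4096 ≡ 810 (mod 1643)
8^8 ≡ 810^2 = 656100 ≡ 543 (mod 1643)
8^16 ≡ 543^2 = 294849 ≡ 752 (mod 1643)
8^32 ≡ 752^2 = 565504 ≡ 312 (mod 1643)
8^64 ≡ 312^2 = 97344 ≡ 407 (mod 1643)
8^128 ≡ 407^2 = 165649 ≡ 1349 (mod 1643)
8^256 ≡ 1349^2 = 1819801 ≡ 1000 (mod 1643)
8^512 ≡ 1000^2 = 1000000 ≡ 1056 (mod 1643)
8^1024 ≡ 1056^2 = 1115136 ≡ 1182 (mod 1643)
1642 = 1024 + 512 + 64 + 32 + 8 + 2 in binary powers of 2.
So 8^1642 ≡ 1182 · 1056 · 407 · 312 · 543 · 64 ≡ 250 (mod 1643).
Since 250 ≠ 1, base 8 is a Fermat witness: 1643 is composite.

250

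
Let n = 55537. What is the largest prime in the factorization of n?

79

55537 = 19 · 2923
2923 = 37 · 79
79 is prime.
So 55537 = 19 · 37 · 79; the largest prime factor is 79.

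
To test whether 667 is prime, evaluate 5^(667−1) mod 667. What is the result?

5^1 ≡ 5 (mod 667)
5^2 ≡ 5^2 = 25 ≡ 25 (mod 667)
5^4 ≡ 25^2 = 625 ≡ 625 (mod 667)
5^8 ≡ 625^2 = 390625 ≡ 430 (mod 667)
5^16 ≡ 430^2 = 184900 ≡ 141 (mod 667)
5^32 ≡ 141^2 = 19881 ≡ 538 (mod 667)
5^64 ≡ 538^2 = 289444 ≡ 633 (mod 667)
5^128 ≡ 633^2 = 400689 ≡ 489 (mod 667)
5^256 ≡ 489^2 = 239121 ≡ 335 (mod 667)
5^512 ≡ 335^2 = 112225 ≡ 169 (mod 667)
666 = 512 + 128 + 16 + 8 + 2 in binary powers of 2.
So 5^666 ≡ 169 · 489 · 141 · 430 · 25 ≡ 169 (mod 667).
Since 169 ≠ 1, base 5 is a Fermat witness: 667 is composite.

169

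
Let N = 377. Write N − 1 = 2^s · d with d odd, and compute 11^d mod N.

377 − 1 = 376 = 2^3 · 47, so d = 47.
11^1 ≡ 11 (mod 377)
11^2 ≡ 11^2 = 121 ≡ 121 (mod 377)
11^4 ≡ 121^2 = 14641 ≡ 315 (mod 377)
11^8 ≡ 315^2 = 99225 ≡ 74 (mod 377)
11^16 ≡ 74^2 = 5476 ≡ 198 (mod 377)
11^32 ≡ 198^2 = 39204 ≡ 373 (mod 377)
47 = 32 + 8 + 4 + 2 + 1 in binary powers of 2.
So 11^47 ≡ 373 · 74 · 315 · 121 · 11 ≡ 305 (mod 377).
Squaring chain: 305 → 283 → 165; never reaches −1, so base 11 is a Miller–Rabin witness that 377 is composite.

305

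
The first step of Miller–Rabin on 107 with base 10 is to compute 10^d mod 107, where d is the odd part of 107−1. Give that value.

107 − 1 = 106 = 2^1 · 53, so d = 53.
10^1 ≡ 10 (mod 107)
10^2 ≡ 10^2 = 100 ≡ 100 (mod 107)
10^4 ≡ 100^2 = 10000 ≡ 49 (mod 107)
10^8 ≡ 49^2 = 2401 ≡ 47 (mod 107)
10^16 ≡ 47^2 = 2209 ≡ 69 (mod 107)
10^32 ≡ 69^2 = 4761 ≡ 53 (mod 107)
53 = 32 + 16 + 4 + 1 in binary powers of 2.
So 10^53 ≡ 53 · 69 · 49 · 10 ≡ 1 (mod 107).
Since 10^d ≡ 1 (mod 107), base 10 does not prove 107 composite.

1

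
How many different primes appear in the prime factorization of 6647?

6647 = 17^2 · 23
6647 = 17^2 · 23, which has 2 distinct prime factors.

2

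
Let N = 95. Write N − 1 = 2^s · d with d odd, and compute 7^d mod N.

68

95 − 1 = 94 = 2^1 · 47, so d = 47.
7^1 ≡ 7 (mod 95)
7^2 ≡ 7^2 = 49 ≡ 49 (mod 95)
7^4 ≡ 49^2 = 2401 ≡ 26 (mod 95)
7^8 ≡ 26^2 = 676 ≡ 11 (mod 95)
7^16 ≡ 11^2 = 121 ≡ 26 (mod 95)
7^32 ≡ 26^2 = 676 ≡ 11 (mod 95)
47 = 32 + 8 + 4 + 2 + 1 in binary powers of 2.
So 7^47 ≡ 11 · 11 · 26 · 49 · 7 ≡ 68 (mod 95).
Squaring chain: 68; never reaches −1, so base 7 is a Miller–Rabin witness that 95 is composite.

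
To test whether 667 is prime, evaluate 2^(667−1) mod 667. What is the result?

2^1 ≡ 2 (mod 667)
2^2 ≡ 2^2 = 4 ≡ 4 (mod 667)
2^4 ≡ 4^2 = 16 ≡ 16 (mod 667)
2^8 ≡ 16^2 = 256 ≡ 256 (mod 667)
2^16 ≡ 256^2 = 65536 ≡ 170 (mod 667)
2^32 ≡ 170^2 = 28900 ≡ 219 (mod 667)
2^64 ≡ 219^2 = 47961 ≡ 604 (mod 667)
2^128 ≡ 604^2 = 364816 ≡ 634 (mod 667)
2^256 ≡ 634^2 = 401956 ≡ 422 (mod 667)
2^512 ≡ 422^2 = 178084 ≡ 662 (mod 667)
666 = 512 + 128 + 16 + 8 + 2 in binary powers of 2.
So 2^666 ≡ 662 · 634 · 170 · 256 · 4 ≡ 179 (mod 667).
Since 179 ≠ 1, base 2 is a Fermat witness: 667 is composite.

179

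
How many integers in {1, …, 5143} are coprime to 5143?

Factor: 5143 = 37 · 139.
φ(5143) = (37−1) · (139−1) = 36 · 138 = 4968.

4968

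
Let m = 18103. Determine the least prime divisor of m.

18103 is odd.
Digit sum 13, not divisible by 3.
Ends in 3: not divisible by 5.
7: 18103 = 7·2586 + 1
11: 18103 = 11·1645 + 8
13: 18103 = 13·1392 + 7
17: 18103 = 17·1064 + 15
19: 18103 = 19·952 + 15
23: 18103 = 23·787 + 2
29: 18103 = 29·624 + 7
31: 18103 = 31·583 + 30
37: 18103 = 37·489 + 10
41: 18103 = 41·441 + 22
43: 18103 = 43·421

43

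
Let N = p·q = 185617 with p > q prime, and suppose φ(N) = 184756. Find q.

φ(n) = (p−1)(q−1) = n − (p+q) + 1, so p + q = 185617 − 184756 + 1 = 862.
p and q are the roots of t² − 862t + 185617 = 0.
Discriminant: 862² − 4·185617 = 743044 − 742468 = 576; √576 = 24.
q = (862 − 24)/2 = 419, p = (862 + 24)/2 = 443.
Check: 419 · 443 = 185617.

419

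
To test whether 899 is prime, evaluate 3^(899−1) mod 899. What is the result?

3^1 ≡ 3 (mod 899)
3^2 ≡ 3^2 = 9 ≡ 9 (mod 899)
3^4 ≡ 9^2 = 81 ≡ 81 (mod 899)
3^8 ≡ 81^2 = 6561 ≡ 268 (mod 899)
3^16 ≡ 268^2 = 71824 ≡ 803 (mod 899)
3^32 ≡ 803^2 = 644809 ≡ 226 (mod 899)
3^64 ≡ 226^2 = 51076 ≡ 732 (mod 899)
3^128 ≡ 732^2 = 535824 ≡ 20 (mod 899)
3^256 ≡ 20^2 = 400 ≡ 400 (mod 899)
3^512 ≡ 400^2 = 160000 ≡ 877 (mod 899)
898 = 512 + 256 + 128 + 2 in binary powers of 2.
So 3^898 ≡ 877 · 400 · 20 · 9 ≡ 38 (mod 899).
Since 38 ≠ 1, base 3 is a Fermat witness: 899 is composite.

38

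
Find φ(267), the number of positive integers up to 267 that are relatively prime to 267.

176

Factor: 267 = 3 · 89.
φ(267) = (3−1) · (89−1) = 2 · 88 = 176.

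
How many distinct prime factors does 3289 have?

3289 = 11 · 299
299 = 13 · 23
3289 = 11 · 13 · 23, which has 3 distinct prime factors.

3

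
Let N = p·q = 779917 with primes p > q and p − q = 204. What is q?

787

Since p = q + 204, we have 779917 = q(q + 204), so q² + 204q − 779917 = 0.
Discriminant: 204² + 4·779917 = 41616 + 3119668 = 3161284; √3161284 = 1778.
q = (−204 + 1778)/2 = 787, and p = q + 204 = 991.
Check: 787 · 991 = 779917.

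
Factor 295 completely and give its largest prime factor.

295 = 5 · 59
59 is prime.
So 295 = 5 · 59; the largest prime factor is 59.

59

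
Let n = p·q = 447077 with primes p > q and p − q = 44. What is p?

Since p = q + 44, we have 447077 = q(q + 44), so q² + 44q − 447077 = 0.
Discriminant: 44² + 4·447077 = 1936 + 1788308 = 1790244; √1790244 = 1338.
q = (−44 + 1338)/2 = 647, and p = q + 44 = 691.
Check: 647 · 691 = 447077.

691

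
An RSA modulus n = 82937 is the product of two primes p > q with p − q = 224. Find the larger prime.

Since p = q + 224, we have 82937 = q(q + 224), so q² + 224q − 82937 = 0.
Discriminant: 224² + 4·82937 = 50176 + 331748 = 381924; √381924 = 618.
q = (−224 + 618)/2 = 197, and p = q + 224 = 421.
Check: 197 · 421 = 82937.

421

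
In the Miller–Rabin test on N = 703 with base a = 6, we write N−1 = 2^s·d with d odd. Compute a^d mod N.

703 − 1 = 702 = 2^1 · 351, so d = 351.
6^1 ≡ 6 (mod 703)
6^2 ≡ 6^2 = 36 ≡ 36 (mod 703)
6^4 ≡ 36^2 = 1296 ≡ 593 (mod 703)
6^8 ≡ 593^2 = 351649 ≡ 149 (mod 703)
6^16 ≡ 149^2 = 22201 ≡ 408 (mod 703)
6^32 ≡ 408^2 = 166464 ≡ 556 (mod 703)
6^64 ≡ 556^2 = 309136 ≡ 519 (mod 703)
6^128 ≡ 519^2 = 269361 ≡ 112 (mod 703)
6^256 ≡ 112^2 = 12544 ≡ 593 (mod 703)
351 = 256 + 64 + 16 + 8 + 4 + 2 + 1 in binary powers of 2.
So 6^351 ≡ 593 · 519 · 408 · 149 · 593 · 36 · 6 ≡ 438 (mod 703).
Squaring chain: 438; never reaches −1, so base 6 is a Miller–Rabin witness that 703 is composite.

438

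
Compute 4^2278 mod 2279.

1526

4^1 ≡ 4 (mod 2279)
4^2 ≡ 4^2 = 16 ≡ 16 (mod 2279)
4^4 ≡ 16^2 = 256 ≡ 256 (mod 2279)
4^8 ≡ 256^2 = 65536 ≡ 1724 (mod 2279)
4^16 ≡ 1724^2 = 2972176 ≡ 360 (mod 2279)
4^32 ≡ 360^2 = 129600 ≡ 1976 (mod 2279)
4^64 ≡ 1976^2 = 3904576 ≡ 649 (mod 2279)
4^128 ≡ 649^2 = 421201 ≡ 1865 (mod 2279)
4^256 ≡ 1865^2 = 3478225 ≡ 471 (mod 2279)
4^512 ≡ 471^2 = 221841 ≡ 778 (mod 2279)
4^1024 ≡ 778^2 = 605284 ≡ 1349 (mod 2279)
4^2048 ≡ 1349^2 = 1819801 ≡ 1159 (mod 2279)
2278 = 2048 + 128 + 64 + 32 + 4 + 2 in binary powers of 2.
So 4^2278 ≡ 1159 · 1865 · 649 · 1976 · 256 · 16 ≡ 1526 (mod 2279).
Since 1526 ≠ 1, base 4 is a Fermat witness: 2279 is composite.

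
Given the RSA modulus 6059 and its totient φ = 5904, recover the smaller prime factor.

φ(n) = (p−1)(q−1) = n − (p+q) + 1, so p + q = 6059 − 5904 + 1 = 156.
p and q are the roots of t² − 156t + 6059 = 0.
Discriminant: 156² − 4·6059 = 24336 − 24236 = 100; √100 = 10.
q = (156 − 10)/2 = 73, p = (156 + 10)/2 = 83.
Check: 73 · 83 = 6059.

73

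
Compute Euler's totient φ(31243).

30888

Factor: 31243 = 157 · 199.
φ(31243) = (157−1) · (199−1) = 156 · 198 = 30888.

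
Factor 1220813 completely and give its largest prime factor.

89

1220813 = 11 · 110983
110983 = 29 · 3827
3827 = 43 · 89
89 is prime.
So 1220813 = 11 · 29 · 43 · 89; the largest prime factor is 89.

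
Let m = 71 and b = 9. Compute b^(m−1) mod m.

1

9^1 ≡ 9 (mod 71)
9^2 ≡ 9^2 = 81 ≡ 10 (mod 71)
9^4 ≡ 10^2 = 100 ≡ 29 (mod 71)
9^8 ≡ 29^2 = 841 ≡ 60 (mod 71)
9^16 ≡ 60^2 = 3600 ≡ 50 (mod 71)
9^32 ≡ 50^2 = 2500 ≡ 15 (mod 71)
9^64 ≡ 15^2 = 225 ≡ 12 (mod 71)
70 = 64 + 4 + 2 in binary powers of 2.
So 9^70 ≡ 12 · 29 · 10 ≡ 1 (mod 71).
Since the result is 1, base 9 gives no evidence that 71 is composite.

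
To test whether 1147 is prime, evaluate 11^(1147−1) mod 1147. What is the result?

593

11^1 ≡ 11 (mod 1147)
11^2 ≡ 11^2 = 121 ≡ 121 (mod 1147)
11^4 ≡ 121^2 = 14641 ≡ 877 (mod 1147)
11^8 ≡ 877^2 = 769129 ≡ 639 (mod 1147)
11^16 ≡ 639^2 = 408321 ≡ 1136 (mod 1147)
11^32 ≡ 1136^2 = 1290496 ≡ 121 (mod 1147)
11^64 ≡ 121^2 = 14641 ≡ 877 (mod 1147)
11^128 ≡ 877^2 = 769129 ≡ 639 (mod 1147)
11^256 ≡ 639^2 = 408321 ≡ 1136 (mod 1147)
11^512 ≡ 1136^2 = 1290496 ≡ 121 (mod 1147)
11^1024 ≡ 121^2 = 14641 ≡ 877 (mod 1147)
1146 = 1024 + 64 + 32 + 16 + 8 + 2 in binary powers of 2.
So 11^1146 ≡ 877 · 877 · 121 · 1136 · 639 · 121 ≡ 593 (mod 1147).
Since 593 ≠ 1, base 11 is a Fermat witness: 1147 is composite.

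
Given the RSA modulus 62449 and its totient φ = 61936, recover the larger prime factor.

φ(n) = (p−1)(q−1) = n − (p+q) + 1, so p + q = 62449 − 61936 + 1 = 514.
p and q are the roots of t² − 514t + 62449 = 0.
Discriminant: 514² − 4·62449 = 264196 − 249796 = 14400; √14400 = 120.
q = (514 − 120)/2 = 197, p = (514 + 120)/2 = 317.
Check: 197 · 317 = 62449.

317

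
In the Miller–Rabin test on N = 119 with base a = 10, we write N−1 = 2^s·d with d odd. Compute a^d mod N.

119 − 1 = 118 = 2^1 · 59, so d = 59.
10^1 ≡ 10 (mod 119)
10^2 ≡ 10^2 = 100 ≡ 100 (mod 119)
10^4 ≡ 100^2 = 10000 ≡ 4 (mod 119)
10^8 ≡ 4^2 = 16 ≡ 16 (mod 119)
10^16 ≡ 16^2 = 256 ≡ 18 (mod 119)
10^32 ≡ 18^2 = 324 ≡ 86 (mod 119)
59 = 32 + 16 + 8 + 2 + 1 in binary powers of 2.
So 10^59 ≡ 86 · 18 · 16 · 100 · 10 ≡ 54 (mod 119).
Squaring chain: 54; never reaches −1, so base 10 is a Miller–Rabin witness that 119 is composite.

54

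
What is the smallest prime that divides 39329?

67

39329 is odd.
Digit sum 26, not divisible by 3.
Ends in 9: not divisible by 5.
7: 39329 = 7·5618 + 3
11: 39329 = 11·3575 + 4
13: 39329 = 13·3025 + 4
17: 39329 = 17·2313 + 8
19: 39329 = 19·2069 + 18
23: 39329 = 23·1709 + 22
29: 39329 = 29·1356 + 5
31: 39329 = 31·1268 + 21
37: 39329 = 37·1062 + 35
41: 39329 = 41·959 + 10
43: 39329 = 43·914 + 27
47: 39329 = 47·836 + 37
53: 39329 = 53·742 + 3
59: 39329 = 59·666 + 35
61: 39329 = 61·644 + 45
67: 39329 = 67·587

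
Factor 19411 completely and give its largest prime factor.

19411 = 7 · 2773
2773 = 47 · 59
59 is prime.
So 19411 = 7 · 47 · 59; the largest prime factor is 59.

59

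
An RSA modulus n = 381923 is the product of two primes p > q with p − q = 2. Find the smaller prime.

617

Since p = q + 2, we have 381923 = q(q + 2), so q² + 2q − 381923 = 0.
Discriminant: 2² + 4·381923 = 4 + 1527692 = 1527696; √1527696 = 1236.
q = (−2 + 1236)/2 = 617, and p = q + 2 = 619.
Check: 617 · 619 = 381923.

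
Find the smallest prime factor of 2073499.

2073499 is odd.
Digit sum 34, not divisible by 3.
Ends in 9: not divisible by 5.
7: 2073499 = 7·296214 + 1
11: 2073499 = 11·188499 + 10
13: 2073499 = 13·159499 + 12
17: 2073499 = 17·121970 + 9
19: 2073499 = 19·109131 + 10
23: 2073499 = 23·90152 + 3
29: 2073499 = 29·71499 + 28
31: 2073499 = 31·66887 + 2
37: 2073499 = 37·56040 + 19
41: 2073499 = 41·50573 + 6
43: 2073499 = 43·48220 + 39
47: 2073499 = 47·44117

47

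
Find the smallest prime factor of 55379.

55379 is odd.
Digit sum 29, not divisible by 3.
Ends in 9: not divisible by 5.
7: 55379 = 7·7911 + 2
11: 55379 = 11·5034 + 5
13: 55379 = 13·4259 + 12
17: 55379 = 17·3257 + 10
19: 55379 = 19·2914 + 13
23: 55379 = 23·2407 + 18
29: 55379 = 29·1909 + 18
31: 55379 = 31·1786 + 13
37: 55379 = 37·1496 + 27
41: 55379 = 41·1350 + 29
43: 55379 = 43·1287 + 38
47: 55379 = 47·1178 + 13
53: 55379 = 53·1044 + 47
59: 55379 = 59·938 + 37
61: 55379 = 61·907 + 52
67: 55379 = 67·826 + 37
71: 55379 = 71·779 + 70
73: 55379 = 73·758 + 45
79: 55379 = 79·701

79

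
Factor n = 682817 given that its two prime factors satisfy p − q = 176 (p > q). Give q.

743

Since p = q + 176, we have 682817 = q(q + 176), so q² + 176q − 682817 = 0.
Discriminant: 176² + 4·682817 = 30976 + 2731268 = 2762244; √2762244 = 1662.
q = (−176 + 1662)/2 = 743, and p = q + 176 = 919.
Check: 743 · 919 = 682817.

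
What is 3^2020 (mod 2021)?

3^1 ≡ 3 (mod 2021)
3^2 ≡ 3^2 = 9 ≡ 9 (mod 2021)
3^4 ≡ 9^2 = 81 ≡ 81 (mod 2021)
3^8 ≡ 81^2 = 6561 ≡ 498 (mod 2021)
3^16 ≡ 498^2 = 248004 ≡ 1442 (mod 2021)
3^32 ≡ 1442^2 = 2079364 ≡ 1776 (mod 2021)
3^64 ≡ 1776^2 = 3154176 ≡ 1416 (mod 2021)
3^128 ≡ 1416^2 = 2005056 ≡ 224 (mod 2021)
3^256 ≡ 224^2 = 50176 ≡ 1672 (mod 2021)
3^512 ≡ 1672^2 = 2795584 ≡ 541 (mod 2021)
3^1024 ≡ 541^2 = 292681 ≡ 1657 (mod 2021)
2020 = 1024 + 512 + 256 + 128 + 64 + 32 + 4 in binary powers of 2.
So 3^2020 ≡ 1657 · 541 · 1672 · 224 · 1416 · 1776 · 81 ≡ 253 (mod 2021).
Since 253 ≠ 1, base 3 is a Fermat witness: 2021 is composite.

253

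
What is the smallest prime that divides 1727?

1727 is odd.
Digit sum 17, not divisible by 3.
Ends in 7: not divisible by 5.
7: 1727 = 7·246 + 5
11: 1727 = 11·157

11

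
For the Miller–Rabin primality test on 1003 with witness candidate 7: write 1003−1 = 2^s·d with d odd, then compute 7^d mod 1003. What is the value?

147

1003 − 1 = 1002 = 2^1 · 501, so d = 501.
7^1 ≡ 7 (mod 1003)
7^2 ≡ 7^2 = 49 ≡ 49 (mod 1003)
7^4 ≡ 49^2 = 2401 ≡ 395 (mod 1003)
7^8 ≡ 395^2 = 156025 ≡ 560 (mod 1003)
7^16 ≡ 560^2 = 313600 ≡ 664 (mod 1003)
7^32 ≡ 664^2 = 440896 ≡ 579 (mod 1003)
7^64 ≡ 579^2 = 335241 ≡ 239 (mod 1003)
7^128 ≡ 239^2 = 57121 ≡ 953 (mod 1003)
7^256 ≡ 953^2 = 908209 ≡ 494 (mod 1003)
501 = 256 + 128 + 64 + 32 + 16 + 4 + 1 in binary powers of 2.
So 7^501 ≡ 494 · 953 · 239 · 579 · 664 · 395 · 7 ≡ 147 (mod 1003).
Squaring chain: 147; never reaches −1, so base 7 is a Miller–Rabin witness that 1003 is composite.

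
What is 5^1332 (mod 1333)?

5^1 ≡ 5 (mod 1333)
5^2 ≡ 5^2 = 25 ≡ 25 (mod 1333)
5^4 ≡ 25^2 = 625 ≡ 625 (mod 1333)
5^8 ≡ 625^2 = 390625 ≡ 56 (mod 1333)
5^16 ≡ 56^2 = 3136 ≡ 470 (mod 1333)
5^32 ≡ 470^2 = 220900 ≡ 955 (mod 1333)
5^64 ≡ 955^2 = 912025 ≡ 253 (mod 1333)
5^128 ≡ 253^2 = 64009 ≡ 25 (mod 1333)
5^256 ≡ 25^2 = 625 ≡ 625 (mod 1333)
5^512 ≡ 625^2 = 390625 ≡ 56 (mod 1333)
5^1024 ≡ 56^2 = 3136 ≡ 470 (mod 1333)
1332 = 1024 + 256 + 32 + 16 + 4 in binary powers of 2.
So 5^1332 ≡ 470 · 625 · 955 · 470 · 625 ≡ 838 (mod 1333).
Since 838 ≠ 1, base 5 is a Fermat witness: 1333 is composite.

838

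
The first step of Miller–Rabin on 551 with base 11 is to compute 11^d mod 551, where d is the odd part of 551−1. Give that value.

520

551 − 1 = 550 = 2^1 · 275, so d = 275.
11^1 ≡ 11 (mod 551)
11^2 ≡ 11^2 = 121 ≡ 121 (mod 551)
11^4 ≡ 121^2 = 14641 ≡ 315 (mod 551)
11^8 ≡ 315^2 = 99225 ≡ 45 (mod 551)
11^16 ≡ 45^2 = 2025 ≡ 372 (mod 551)
11^32 ≡ 372^2 = 138384 ≡ 83 (mod 551)
11^64 ≡ 83^2 = 6889 ≡ 277 (mod 551)
11^128 ≡ 277^2 = 76729 ≡ 140 (mod 551)
11^256 ≡ 140^2 = 19600 ≡ 315 (mod 551)
275 = 256 + 16 + 2 + 1 in binary powers of 2.
So 11^275 ≡ 315 · 372 · 121 · 11 ≡ 520 (mod 551).
Squaring chain: 520; never reaches −1, so base 11 is a Miller–Rabin witness that 551 is composite.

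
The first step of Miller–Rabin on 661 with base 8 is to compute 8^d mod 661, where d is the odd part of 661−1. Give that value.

106

661 − 1 = 660 = 2^2 · 165, so d = 165.
8^1 ≡ 8 (mod 661)
8^2 ≡ 8^2 = 64 ≡ 64 (mod 661)
8^4 ≡ 64^2 = 4096 ≡ 130 (mod 661)
8^8 ≡ 130^2 = 16900 ≡ 375 (mod 661)
8^16 ≡ 375^2 = 140625 ≡ 493 (mod 661)
8^32 ≡ 493^2 = 243049 ≡ 462 (mod 661)
8^64 ≡ 462^2 = 213444 ≡ 602 (mod 661)
8^128 ≡ 602^2 = 362404 ≡ 176 (mod 661)
165 = 128 + 32 + 4 + 1 in binary powers of 2.
So 8^165 ≡ 176 · 462 · 130 · 8 ≡ 106 (mod 661).
Squaring chain: 106 → 660; reaches −1, so base 8 does not prove 661 composite.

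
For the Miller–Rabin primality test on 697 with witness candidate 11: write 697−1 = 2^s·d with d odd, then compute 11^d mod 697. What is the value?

697 − 1 = 696 = 2^3 · 87, so d = 87.
11^1 ≡ 11 (mod 697)
11^2 ≡ 11^2 = 121 ≡ 121 (mod 697)
11^4 ≡ 121^2 = 14641 ≡ 4 (mod 697)
11^8 ≡ 4^2 = 16 ≡ 16 (mod 697)
11^16 ≡ 16^2 = 256 ≡ 256 (mod 697)
11^32 ≡ 256^2 = 65536 ≡ 18 (mod 697)
11^64 ≡ 18^2 = 324 ≡ 324 (mod 697)
87 = 64 + 16 + 4 + 2 + 1 in binary powers of 2.
So 11^87 ≡ 324 · 256 · 4 · 121 · 11 ≡ 445 (mod 697).
Squaring chain: 445 → 77 → 353; never reaches −1, so base 11 is a Miller–Rabin witness that 697 is composite.

445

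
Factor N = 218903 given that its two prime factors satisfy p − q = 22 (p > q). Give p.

479

Since p = q + 22, we have 218903 = q(q + 22), so q² + 22q − 218903 = 0.
Discriminant: 22² + 4·218903 = 484 + 875612 = 876096; √876096 = 936.
q = (−22 + 936)/2 = 457, and p = q + 22 = 479.
Check: 457 · 479 = 218903.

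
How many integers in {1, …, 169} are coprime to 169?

Factor: 169 = 13^2.
φ(169) = 13^1·(13−1) = 156.

156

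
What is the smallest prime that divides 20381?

89

20381 is odd.
Digit sum 14, not divisible by 3.
Ends in 1: not divisible by 5.
7: 20381 = 7·2911 + 4
11: 20381 = 11·1852 + 9
13: 20381 = 13·1567 + 10
17: 20381 = 17·1198 + 15
19: 20381 = 19·1072 + 13
23: 20381 = 23·886 + 3
29: 20381 = 29·702 + 23
31: 20381 = 31·657 + 14
37: 20381 = 37·550 + 31
41: 20381 = 41·497 + 4
43: 20381 = 43·473 + 42
47: 20381 = 47·433 + 30
53: 20381 = 53·384 + 29
59: 20381 = 59·345 + 26
61: 20381 = 61·334 + 7
67: 20381 = 67·304 + 13
71: 20381 = 71·287 + 4
73: 20381 = 73·279 + 14
79: 20381 = 79·257 + 78
83: 20381 = 83·245 + 46
89: 20381 = 89·229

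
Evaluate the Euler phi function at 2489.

2340

Factor: 2489 = 19 · 131.
φ(2489) = (19−1) · (131−1) = 18 · 130 = 2340.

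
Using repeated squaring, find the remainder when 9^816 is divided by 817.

9^1 ≡ 9 (mod 817)
9^2 ≡ 9^2 = 81 ≡ 81 (mod 817)
9^4 ≡ 81^2 = 6561 ≡ 25 (mod 817)
9^8 ≡ 25^2 = 625 ≡ 625 (mod 817)
9^16 ≡ 625^2 = 390625 ≡ 99 (mod 817)
9^32 ≡ 99^2 = 9801 ≡ 814 (mod 817)
9^64 ≡ 814^2 = 662596 ≡ 9 (mod 817)
9^128 ≡ 9^2 = 81 ≡ 81 (mod 817)
9^256 ≡ 81^2 = 6561 ≡ 25 (mod 817)
9^512 ≡ 25^2 = 625 ≡ 625 (mod 817)
816 = 512 + 256 + 32 + 16 in binary powers of 2.
So 9^816 ≡ 625 · 25 · 814 · 99 ≡ 752 (mod 817).
Since 752 ≠ 1, base 9 is a Fermat witness: 817 is composite.

752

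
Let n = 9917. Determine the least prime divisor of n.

47

9917 is odd.
Digit sum 26, not divisible by 3.
Ends in 7: not divisible by 5.
7: 9917 = 7·1416 + 5
11: 9917 = 11·901 + 6
13: 9917 = 13·762 + 11
17: 9917 = 17·583 + 6
19: 9917 = 19·521 + 18
23: 9917 = 23·431 + 4
29: 9917 = 29·341 + 28
31: 9917 = 31·319 + 28
37: 9917 = 37·268 + 1
41: 9917 = 41·241 + 36
43: 9917 = 43·230 + 27
47: 9917 = 47·211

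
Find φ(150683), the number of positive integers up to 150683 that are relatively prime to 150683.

136224

Factor: 150683 = 13 · 67 · 173.
φ(150683) = (13−1) · (67−1) · (173−1) = 12 · 66 · 172 = 136224.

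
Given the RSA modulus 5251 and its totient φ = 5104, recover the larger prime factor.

89

φ(n) = (p−1)(q−1) = n − (p+q) + 1, so p + q = 5251 − 5104 + 1 = 148.
p and q are the roots of t² − 148t + 5251 = 0.
Discriminant: 148² − 4·5251 = 21904 − 21004 = 900; √900 = 30.
q = (148 − 30)/2 = 59, p = (148 + 30)/2 = 89.
Check: 59 · 89 = 5251.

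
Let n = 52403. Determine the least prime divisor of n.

52403 is odd.
Digit sum 14, not divisible by 3.
Ends in 3: not divisible by 5.
7: 52403 = 7·7486 + 1
11: 52403 = 11·4763 + 10
13: 52403 = 13·4031

13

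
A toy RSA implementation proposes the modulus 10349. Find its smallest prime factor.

10349 is odd.
Digit sum 17, not divisible by 3.
Ends in 9: not divisible by 5.
7: 10349 = 7·1478 + 3
11: 10349 = 11·940 + 9
13: 10349 = 13·796 + 1
17: 10349 = 17·608 + 13
19: 10349 = 19·544 + 13
23: 10349 = 23·449 + 22
29: 10349 = 29·356 + 25
31: 10349 = 31·333 + 26
37: 10349 = 37·279 + 26
41: 10349 = 41·252 + 17
43: 10349 = 43·240 + 29
47: 10349 = 47·220 + 9
53: 10349 = 53·195 + 14
59: 10349 = 59·175 + 24
61: 10349 = 61·169 + 40
67: 10349 = 67·154 + 31
71: 10349 = 71·145 + 54
73: 10349 = 73·141 + 56
79: 10349 = 79·131

79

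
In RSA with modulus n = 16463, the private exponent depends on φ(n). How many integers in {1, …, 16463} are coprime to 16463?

Factor: 16463 = 101 · 163.
φ(16463) = (101−1) · (163−1) = 100 · 162 = 16200.

16200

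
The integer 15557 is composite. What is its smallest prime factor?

15557 is odd.
Digit sum 23, not divisible by 3.
Ends in 7: not divisible by 5.
7: 15557 = 7·2222 + 3
11: 15557 = 11·1414 + 3
13: 15557 = 13·1196 + 9
17: 15557 = 17·915 + 2
19: 15557 = 19·818 + 15
23: 15557 = 23·676 + 9
29: 15557 = 29·536 + 13
31: 15557 = 31·501 + 26
37: 15557 = 37·420 + 17
41: 15557 = 41·379 + 18
43: 15557 = 43·361 + 34
47: 15557 = 47·331

47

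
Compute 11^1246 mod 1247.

11^1 ≡ 11 (mod 1247)
11^2 ≡ 11^2 = 121 ≡ 121 (mod 1247)
11^4 ≡ 121^2 = 14641 ≡ 924 (mod 1247)
11^8 ≡ 924^2 = 853776 ≡ 828 (mod 1247)
11^16 ≡ 828^2 = 685584 ≡ 981 (mod 1247)
11^32 ≡ 981^2 = 962361 ≡ 924 (mod 1247)
11^64 ≡ 924^2 = 853776 ≡ 828 (mod 1247)
11^128 ≡ 828^2 = 685584 ≡ 981 (mod 1247)
11^256 ≡ 981^2 = 962361 ≡ 924 (mod 1247)
11^512 ≡ 924^2 = 853776 ≡ 828 (mod 1247)
11^1024 ≡ 828^2 = 685584 ≡ 981 (mod 1247)
1246 = 1024 + 128 + 64 + 16 + 8 + 4 + 2 in binary powers of 2.
So 11^1246 ≡ 981 · 981 · 828 · 981 · 828 · 924 · 121 ≡ 173 (mod 1247).
Since 173 ≠ 1, base 11 is a Fermat witness: 1247 is composite.

173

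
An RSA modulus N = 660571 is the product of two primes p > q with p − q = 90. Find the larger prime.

Since p = q + 90, we have 660571 = q(q + 90), so q² + 90q − 660571 = 0.
Discriminant: 90² + 4·660571 = 8100 + 2642284 = 2650384; √2650384 = 1628.
q = (−90 + 1628)/2 = 769, and p = q + 90 = 859.
Check: 769 · 859 = 660571.

859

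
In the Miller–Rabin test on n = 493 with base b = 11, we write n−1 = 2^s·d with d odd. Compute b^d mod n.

493 − 1 = 492 = 2^2 · 123, so d = 123.
11^1 ≡ 11 (mod 493)
11^2 ≡ 11^2 = 121 ≡ 121 (mod 493)
11^4 ≡ 121^2 = 14641 ≡ 344 (mod 493)
11^8 ≡ 344^2 = 118336 ≡ 16 (mod 493)
11^16 ≡ 16^2 = 256 ≡ 256 (mod 493)
11^32 ≡ 256^2 = 65536 ≡ 460 (mod 493)
11^64 ≡ 460^2 = 211600 ≡ 103 (mod 493)
123 = 64 + 32 + 16 + 8 + 2 + 1 in binary powers of 2.
So 11^123 ≡ 103 · 460 · 256 · 16 · 121 · 11 ≡ 97 (mod 493).
Squaring chain: 97 → 42; never reaches −1, so base 11 is a Miller–Rabin witness that 493 is composite.

97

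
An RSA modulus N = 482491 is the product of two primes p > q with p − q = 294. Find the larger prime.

857

Since p = q + 294, we have 482491 = q(q + 294), so q² + 294q − 482491 = 0.
Discriminant: 294² + 4·482491 = 86436 + 1929964 = 2016400; √2016400 = 1420.
q = (−294 + 1420)/2 = 563, and p = q + 294 = 857.
Check: 563 · 857 = 482491.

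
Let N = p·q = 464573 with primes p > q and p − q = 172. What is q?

Since p = q + 172, we have 464573 = q(q + 172), so q² + 172q − 464573 = 0.
Discriminant: 172² + 4·464573 = 29584 + 1858292 = 1887876; √1887876 = 1374.
q = (−172 + 1374)/2 = 601, and p = q + 172 = 773.
Check: 601 · 773 = 464573.

601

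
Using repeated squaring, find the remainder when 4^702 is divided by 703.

1

4^1 ≡ 4 (mod 703)
4^2 ≡ 4^2 = 16 ≡ 16 (mod 703)
4^4 ≡ 16^2 = 256 ≡ 256 (mod 703)
4^8 ≡ 256^2 = 65536 ≡ 157 (mod 703)
4^16 ≡ 157^2 = 24649 ≡ 44 (mod 703)
4^32 ≡ 44^2 = 1936 ≡ 530 (mod 703)
4^64 ≡ 530^2 = 280900 ≡ 403 (mod 703)
4^128 ≡ 403^2 = 162409 ≡ 16 (mod 703)
4^256 ≡ 16^2 = 256 ≡ 256 (mod 703)
4^512 ≡ 256^2 = 65536 ≡ 157 (mod 703)
702 = 512 + 128 + 32 + 16 + 8 + 4 + 2 in binary powers of 2.
So 4^702 ≡ 157 · 16 · 530 · 44 · 157 · 256 · 16 ≡ 1 (mod 703).
Since the result is 1, base 4 gives no evidence that 703 is composite.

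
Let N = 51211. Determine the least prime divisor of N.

83

51211 is odd.
Digit sum 10, not divisible by 3.
Ends in 1: not divisible by 5.
7: 51211 = 7·7315 + 6
11: 51211 = 11·4655 + 6
13: 51211 = 13·3939 + 4
17: 51211 = 17·3012 + 7
19: 51211 = 19·2695 + 6
23: 51211 = 23·2226 + 13
29: 51211 = 29·1765 + 26
31: 51211 = 31·1651 + 30
37: 51211 = 37·1384 + 3
41: 51211 = 41·1249 + 2
43: 51211 = 43·1190 + 41
47: 51211 = 47·1089 + 28
53: 51211 = 53·966 + 13
59: 51211 = 59·867 + 58
61: 51211 = 61·839 + 32
67: 51211 = 67·764 + 23
71: 51211 = 71·721 + 20
73: 51211 = 73·701 + 38
79: 51211 = 79·648 + 19
83: 51211 = 83·617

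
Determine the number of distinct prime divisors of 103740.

6

103740 = 2^2 · 25935
25935 = 3 · 8645
8645 = 5 · 1729
1729 = 7 · 247
247 = 13 · 19
103740 = 2^2 · 3 · 5 · 7 · 13 · 19, which has 6 distinct prime factors.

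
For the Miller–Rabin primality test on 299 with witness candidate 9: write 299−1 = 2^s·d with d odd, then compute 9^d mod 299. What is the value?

299 − 1 = 298 = 2^1 · 149, so d = 149.
9^1 ≡ 9 (mod 299)
9^2 ≡ 9^2 = 81 ≡ 81 (mod 299)
9^4 ≡ 81^2 = 6561 ≡ 282 (mod 299)
9^8 ≡ 282^2 = 79524 ≡ 289 (mod 299)
9^16 ≡ 289^2 = 83521 ≡ 100 (mod 299)
9^32 ≡ 100^2 = 10000 ≡ 133 (mod 299)
9^64 ≡ 133^2 = 17689 ≡ 48 (mod 299)
9^128 ≡ 48^2 = 2304 ≡ 211 (mod 299)
149 = 128 + 16 + 4 + 1 in binary powers of 2.
So 9^149 ≡ 211 · 100 · 282 · 9 ≡ 3 (mod 299).
Squaring chain: 3; never reaches −1, so base 9 is a Miller–Rabin witness that 299 is composite.

3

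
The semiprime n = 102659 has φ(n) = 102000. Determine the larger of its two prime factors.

409

φ(n) = (p−1)(q−1) = n − (p+q) + 1, so p + q = 102659 − 102000 + 1 = 660.
p and q are the roots of t² − 660t + 102659 = 0.
Discriminant: 660² − 4·102659 = 435600 − 410636 = 24964; √24964 = 158.
q = (660 − 158)/2 = 251, p = (660 + 158)/2 = 409.
Check: 251 · 409 = 102659.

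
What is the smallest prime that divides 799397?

799397 is odd.
Digit sum 44, not divisible by 3.
Ends in 7: not divisible by 5.
7: 799397 = 7·114199 + 4
11: 799397 = 11·72672 + 5
13: 799397 = 13·61492 + 1
17: 799397 = 17·47023 + 6
19: 799397 = 19·42073 + 10
23: 799397 = 23·34756 + 9
29: 799397 = 29·27565 + 12
31: 799397 = 31·25787

31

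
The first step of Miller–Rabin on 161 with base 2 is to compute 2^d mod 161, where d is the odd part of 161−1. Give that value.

32

161 − 1 = 160 = 2^5 · 5, so d = 5.
2^1 ≡ 2 (mod 161)
2^2 ≡ 2^2 = 4 ≡ 4 (mod 161)
2^4 ≡ 4^2 = 16 ≡ 16 (mod 161)
5 = 4 + 1 in binary powers of 2.
So 2^5 ≡ 16 · 2 ≡ 32 (mod 161).
Squaring chain: 32 → 58 → 144 → 128 → 123; never reaches −1, so base 2 is a Miller–Rabin witness that 161 is composite.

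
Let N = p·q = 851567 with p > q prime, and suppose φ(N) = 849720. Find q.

877

φ(n) = (p−1)(q−1) = n − (p+q) + 1, so p + q = 851567 − 849720 + 1 = 1848.
p and q are the roots of t² − 1848t + 851567 = 0.
Discriminant: 1848² − 4·851567 = 3415104 − 3406268 = 8836; √8836 = 94.
q = (1848 − 94)/2 = 877, p = (1848 + 94)/2 = 971.
Check: 877 · 971 = 851567.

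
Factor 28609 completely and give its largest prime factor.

67

28609 = 7 · 4087
4087 = 61 · 67
67 is prime.
So 28609 = 7 · 61 · 67; the largest prime factor is 67.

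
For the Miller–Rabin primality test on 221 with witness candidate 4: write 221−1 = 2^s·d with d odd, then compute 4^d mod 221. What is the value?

221 − 1 = 220 = 2^2 · 55, so d = 55.
4^1 ≡ 4 (mod 221)
4^2 ≡ 4^2 = 16 ≡ 16 (mod 221)
4^4 ≡ 16^2 = 256 ≡ 35 (mod 221)
4^8 ≡ 35^2 = 1225 ≡ 120 (mod 221)
4^16 ≡ 120^2 = 14400 ≡ 35 (mod 221)
4^32 ≡ 35^2 = 1225 ≡ 120 (mod 221)
55 = 32 + 16 + 4 + 2 + 1 in binary powers of 2.
So 4^55 ≡ 120 · 35 · 35 · 16 · 4 ≡ 30 (mod 221).
Squaring chain: 30 → 16; never reaches −1, so base 4 is a Miller–Rabin witness that 221 is composite.

30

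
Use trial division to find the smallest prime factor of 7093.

7093 is odd.
Digit sum 19, not divisible by 3.
Ends in 3: not divisible by 5.
7: 7093 = 7·1013 + 2
11: 7093 = 11·644 + 9
13: 7093 = 13·545 + 8
17: 7093 = 17·417 + 4
19: 7093 = 19·373 + 6
23: 7093 = 23·308 + 9
29: 7093 = 29·244 + 17
31: 7093 = 31·228 + 25
37: 7093 = 37·191 + 26
41: 7093 = 41·173

41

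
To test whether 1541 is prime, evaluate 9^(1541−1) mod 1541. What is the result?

1

9^1 ≡ 9 (mod 1541)
9^2 ≡ 9^2 = 81 ≡ 81 (mod 1541)
9^4 ≡ 81^2 = 6561 ≡ 397 (mod 1541)
9^8 ≡ 397^2 = 157609 ≡ 427 (mod 1541)
9^16 ≡ 427^2 = 182329 ≡ 491 (mod 1541)
9^32 ≡ 491^2 = 241081 ≡ 685 (mod 1541)
9^64 ≡ 685^2 = 469225 ≡ 761 (mod 1541)
9^128 ≡ 761^2 = 579121 ≡ 1246 (mod 1541)
9^256 ≡ 1246^2 = 1552516 ≡ 729 (mod 1541)
9^512 ≡ 729^2 = 531441 ≡ 1337 (mod 1541)
9^1024 ≡ 1337^2 = 1787569 ≡ 9 (mod 1541)
1540 = 1024 + 512 + 4 in binary powers of 2.
So 9^1540 ≡ 9 · 1337 · 397 ≡ 1 (mod 1541).
Since the result is 1, base 9 gives no evidence that 1541 is composite.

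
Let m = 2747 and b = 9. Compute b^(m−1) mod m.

9^1 ≡ 9 (mod 2747)
9^2 ≡ 9^2 = 81 ≡ 81 (mod 2747)
9^4 ≡ 81^2 = 6561 ≡ 1067 (mod 2747)
9^8 ≡ 1067^2 = 1138489 ≡ 1231 (mod 2747)
9^16 ≡ 1231^2 = 1515361 ≡ 1764 (mod 2747)
9^32 ≡ 1764^2 = 3111696 ≡ 2092 (mod 2747)
9^64 ≡ 2092^2 = 4376464 ≡ 493 (mod 2747)
9^128 ≡ 493^2 = 243049 ≡ 1313 (mod 2747)
9^256 ≡ 1313^2 = 1723969 ≡ 1600 (mod 2747)
9^512 ≡ 1600^2 = 2560000 ≡ 2543 (mod 2747)
9^1024 ≡ 2543^2 = 6466849 ≡ 411 (mod 2747)
9^2048 ≡ 411^2 = 168921 ≡ 1354 (mod 2747)
2746 = 2048 + 512 + 128 + 32 + 16 + 8 + 2 in binary powers of 2.
So 9^2746 ≡ 1354 · 2543 · 1313 · 2092 · 1764 · 1231 · 81 ≡ 40 (mod 2747).
Since 40 ≠ 1, base 9 is a Fermat witness: 2747 is composite.

40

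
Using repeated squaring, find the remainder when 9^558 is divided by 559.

274

9^1 ≡ 9 (mod 559)
9^2 ≡ 9^2 = 81 ≡ 81 (mod 559)
9^4 ≡ 81^2 = 6561 ≡ 412 (mod 559)
9^8 ≡ 412^2 = 169744 ≡ 367 (mod 559)
9^16 ≡ 367^2 = 134689 ≡ 529 (mod 559)
9^32 ≡ 529^2 = 279841 ≡ 341 (mod 559)
9^64 ≡ 341^2 = 116281 ≡ 9 (mod 559)
9^128 ≡ 9^2 = 81 ≡ 81 (mod 559)
9^256 ≡ 81^2 = 6561 ≡ 412 (mod 559)
9^512 ≡ 412^2 = 169744 ≡ 367 (mod 559)
558 = 512 + 32 + 8 + 4 + 2 in binary powers of 2.
So 9^558 ≡ 367 · 341 · 367 · 412 · 81 ≡ 274 (mod 559).
Since 274 ≠ 1, base 9 is a Fermat witness: 559 is composite.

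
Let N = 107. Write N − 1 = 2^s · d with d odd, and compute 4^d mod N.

1

107 − 1 = 106 = 2^1 · 53, so d = 53.
4^1 ≡ 4 (mod 107)
4^2 ≡ 4^2 = 16 ≡ 16 (mod 107)
4^4 ≡ 16^2 = 256 ≡ 42 (mod 107)
4^8 ≡ 42^2 = 1764 ≡ 52 (mod 107)
4^16 ≡ 52^2 = 2704 ≡ 29 (mod 107)
4^32 ≡ 29^2 = 841 ≡ 92 (mod 107)
53 = 32 + 16 + 4 + 1 in binary powers of 2.
So 4^53 ≡ 92 · 29 · 42 · 4 ≡ 1 (mod 107).
Since 4^d ≡ 1 (mod 107), base 4 does not prove 107 composite.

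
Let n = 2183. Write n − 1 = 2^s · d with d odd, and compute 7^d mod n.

2183 − 1 = 2182 = 2^1 · 1091, so d = 1091.
7^1 ≡ 7 (mod 2183)
7^2 ≡ 7^2 = 49 ≡ 49 (mod 2183)
7^4 ≡ 49^2 = 2401 ≡ 218 (mod 2183)
7^8 ≡ 218^2 = 47524 ≡ 1681 (mod 2183)
7^16 ≡ 1681^2 = 2825761 ≡ 959 (mod 2183)
7^32 ≡ 959^2 = 919681 ≡ 638 (mod 2183)
7^64 ≡ 638^2 = 407044 ≡ 1006 (mod 2183)
7^128 ≡ 1006^2 = 1012036 ≡ 1307 (mod 2183)
7^256 ≡ 1307^2 = 1708249 ≡ 1143 (mod 2183)
7^512 ≡ 1143^2 = 1306449 ≡ 1015 (mod 2183)
7^1024 ≡ 1015^2 = 1030225 ≡ 2032 (mod 2183)
1091 = 1024 + 64 + 2 + 1 in binary powers of 2.
So 7^1091 ≡ 2032 · 1006 · 49 · 7 ≡ 86 (mod 2183).
Squaring chain: 86; never reaches −1, so base 7 is a Miller–Rabin witness that 2183 is composite.

86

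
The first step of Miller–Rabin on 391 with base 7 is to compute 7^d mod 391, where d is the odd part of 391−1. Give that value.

391 − 1 = 390 = 2^1 · 195, so d = 195.
7^1 ≡ 7 (mod 391)
7^2 ≡ 7^2 = 49 ≡ 49 (mod 391)
7^4 ≡ 49^2 = 2401 ≡ 55 (mod 391)
7^8 ≡ 55^2 = 3025 ≡ 288 (mod 391)
7^16 ≡ 288^2 = 82944 ≡ 52 (mod 391)
7^32 ≡ 52^2 = 2704 ≡ 358 (mod 391)
7^64 ≡ 358^2 = 128164 ≡ 307 (mod 391)
7^128 ≡ 307^2 = 94249 ≡ 18 (mod 391)
195 = 128 + 64 + 2 + 1 in binary powers of 2.
So 7^195 ≡ 18 · 307 · 49 · 7 ≡ 241 (mod 391).
Squaring chain: 241; never reaches −1, so base 7 is a Miller–Rabin witness that 391 is composite.

241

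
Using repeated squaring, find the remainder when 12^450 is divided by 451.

419

12^1 ≡ 12 (mod 451)
12^2 ≡ 12^2 = 144 ≡ 144 (mod 451)
12^4 ≡ 144^2 = 20736 ≡ 441 (mod 451)
12^8 ≡ 441^2 = 194481 ≡ 100 (mod 451)
12^16 ≡ 100^2 = 10000 ≡ 78 (mod 451)
12^32 ≡ 78^2 = 6084 ≡ 221 (mod 451)
12^64 ≡ 221^2 = 48841 ≡ 133 (mod 451)
12^128 ≡ 133^2 = 17689 ≡ 100 (mod 451)
12^256 ≡ 100^2 = 10000 ≡ 78 (mod 451)
450 = 256 + 128 + 64 + 2 in binary powers of 2.
So 12^450 ≡ 78 · 100 · 133 · 144 ≡ 419 (mod 451).
Since 419 ≠ 1, base 12 is a Fermat witness: 451 is composite.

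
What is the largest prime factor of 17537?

71

17537 = 13 · 1349
1349 = 19 · 71
71 is prime.
So 17537 = 13 · 19 · 71; the largest prime factor is 71.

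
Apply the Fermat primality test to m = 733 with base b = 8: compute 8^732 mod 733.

8^1 ≡ 8 (mod 733)
8^2 ≡ 8^2 = 64 ≡ 64 (mod 733)
8^4 ≡ 64^2 = 4096 ≡ 431 (mod 733)
8^8 ≡ 431^2 = 185761 ≡ 312 (mod 733)
8^16 ≡ 312^2 = 97344 ≡ 588 (mod 733)
8^32 ≡ 588^2 = 345744 ≡ 501 (mod 733)
8^64 ≡ 501^2 = 251001 ≡ 315 (mod 733)
8^128 ≡ 315^2 = 99225 ≡ 270 (mod 733)
8^256 ≡ 270^2 = 72900 ≡ 333 (mod 733)
8^512 ≡ 333^2 = 110889 ≡ 206 (mod 733)
732 = 512 + 128 + 64 + 16 + 8 + 4 in binary powers of 2.
So 8^732 ≡ 206 · 270 · 315 · 588 · 312 · 431 ≡ 1 (mod 733).
Since the result is 1, base 8 gives no evidence that 733 is composite.

1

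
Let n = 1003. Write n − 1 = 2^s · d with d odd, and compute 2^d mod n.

865

1003 − 1 = 1002 = 2^1 · 501, so d = 501.
2^1 ≡ 2 (mod 1003)
2^2 ≡ 2^2 = 4 ≡ 4 (mod 1003)
2^4 ≡ 4^2 = 16 ≡ 16 (mod 1003)
2^8 ≡ 16^2 = 256 ≡ 256 (mod 1003)
2^16 ≡ 256^2 = 65536 ≡ 341 (mod 1003)
2^32 ≡ 341^2 = 116281 ≡ 936 (mod 1003)
2^64 ≡ 936^2 = 876096 ≡ 477 (mod 1003)
2^128 ≡ 477^2 = 227529 ≡ 851 (mod 1003)
2^256 ≡ 851^2 = 724201 ≡ 35 (mod 1003)
501 = 256 + 128 + 64 + 32 + 16 + 4 + 1 in binary powers of 2.
So 2^501 ≡ 35 · 851 · 477 · 936 · 341 · 16 · 2 ≡ 865 (mod 1003).
Squaring chain: 865; never reaches −1, so base 2 is a Miller–Rabin witness that 1003 is composite.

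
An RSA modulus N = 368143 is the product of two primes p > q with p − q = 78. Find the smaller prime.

569

Since p = q + 78, we have 368143 = q(q + 78), so q² + 78q − 368143 = 0.
Discriminant: 78² + 4·368143 = 6084 + 1472572 = 1478656; √1478656 = 1216.
q = (−78 + 1216)/2 = 569, and p = q + 78 = 647.
Check: 569 · 647 = 368143.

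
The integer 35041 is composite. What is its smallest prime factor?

67

35041 is odd.
Digit sum 13, not divisible by 3.
Ends in 1: not divisible by 5.
7: 35041 = 7·5005 + 6
11: 35041 = 11·3185 + 6
13: 35041 = 13·2695 + 6
17: 35041 = 17·2061 + 4
19: 35041 = 19·1844 + 5
23: 35041 = 23·1523 + 12
29: 35041 = 29·1208 + 9
31: 35041 = 31·1130 + 11
37: 35041 = 37·947 + 2
41: 35041 = 41·854 + 27
43: 35041 = 43·814 + 39
47: 35041 = 47·745 + 26
53: 35041 = 53·661 + 8
59: 35041 = 59·593 + 54
61: 35041 = 61·574 + 27
67: 35041 = 67·523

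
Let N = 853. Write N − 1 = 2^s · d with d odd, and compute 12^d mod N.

853 − 1 = 852 = 2^2 · 213, so d = 213.
12^1 ≡ 12 (mod 853)
12^2 ≡ 12^2 = 144 ≡ 144 (mod 853)
12^4 ≡ 144^2 = 20736 ≡ 264 (mod 853)
12^8 ≡ 264^2 = 69696 ≡ 603 (mod 853)
12^16 ≡ 603^2 = 363609 ≡ 231 (mod 853)
12^32 ≡ 231^2 = 53361 ≡ 475 (mod 853)
12^64 ≡ 475^2 = 225625 ≡ 433 (mod 853)
12^128 ≡ 433^2 = 187489 ≡ 682 (mod 853)
213 = 128 + 64 + 16 + 4 + 1 in binary powers of 2.
So 12^213 ≡ 682 · 433 · 231 · 264 · 12 ≡ 1 (mod 853).
Since 12^d ≡ 1 (mod 853), base 12 does not prove 853 composite.

1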